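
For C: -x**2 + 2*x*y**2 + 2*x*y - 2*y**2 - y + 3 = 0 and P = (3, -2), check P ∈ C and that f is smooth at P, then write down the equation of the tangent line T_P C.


Tangent line at P: -2*x - 11*y - 16 = 0.

Step 1: f(3, -2) = 0, so P lies on C.
Step 2: partial derivatives
  f_x(x, y) = -2*x + 2*y**2 + 2*y, f_y(x, y) = 4*x*y + 2*x - 4*y - 1.
  f_x(P) = -2, f_y(P) = -11 (gradient nonzero, so P is smooth).
Step 3: tangent line at P: -2·(x − 3) + -11·(y − -2) = 0.
Expanding: -2*x - 11*y - 16 = 0.


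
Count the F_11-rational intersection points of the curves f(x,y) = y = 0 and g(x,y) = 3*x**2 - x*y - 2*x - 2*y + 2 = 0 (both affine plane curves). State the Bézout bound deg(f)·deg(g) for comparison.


Common zeros: ∅; count = 0; Bézout bound = 2.

deg(f) = 1, deg(g) = 2, so Bézout bound = 2.
Scan x ∈ F_11. For each x, list the y ∈ F_11 with f(x, y) ≡ 0 and those with g(x, y) ≡ 0 (mod 11); the common zeros in that column are the intersection.
  x = 0: f ≡ 0 at y ∈ {0}; g ≡ 0 at y ∈ {1}; common: ∅.
  x = 1: f ≡ 0 at y ∈ {0}; g ≡ 0 at y ∈ {1}; common: ∅.
  x = 2: f ≡ 0 at y ∈ {0}; g ≡ 0 at y ∈ {8}; common: ∅.
  x = 3: f ≡ 0 at y ∈ {0}; g ≡ 0 at y ∈ {9}; common: ∅.
  x = 4: f ≡ 0 at y ∈ {0}; g ≡ 0 at y ∈ {7}; common: ∅.
  x = 5: f ≡ 0 at y ∈ {0}; g ≡ 0 at y ∈ {8}; common: ∅.
  x = 6: f ≡ 0 at y ∈ {0}; g ≡ 0 at y ∈ {4}; common: ∅.
  x = 7: f ≡ 0 at y ∈ {0}; g ≡ 0 at y ∈ {4}; common: ∅.
  x = 8: f ≡ 0 at y ∈ {0}; g ≡ 0 at y ∈ {9}; common: ∅.
  x = 9: f ≡ 0 at y ∈ {0}; g ≡ 0 at y ∈ ∅; common: ∅.
  x = 10: f ≡ 0 at y ∈ {0}; g ≡ 0 at y ∈ {7}; common: ∅.
Collecting: common zeros = ∅, so the count is 0.
Comparison with the Bézout bound: 0 ≤ 2 = deg(f)·deg(g), as expected for curves with no common component (the affine F_11-count falls short of the bound because intersections may lie at infinity, over extension fields, or carry multiplicity).


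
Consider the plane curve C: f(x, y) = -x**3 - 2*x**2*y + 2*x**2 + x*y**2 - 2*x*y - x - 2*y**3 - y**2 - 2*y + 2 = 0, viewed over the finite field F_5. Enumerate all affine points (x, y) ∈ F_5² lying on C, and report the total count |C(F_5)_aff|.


Affine F_5-points: {(0, 4), (1, 3), (1, 4), (2, 0), (2, 1), (2, 2), (3, 0), (3, 2), (3, 4), (4, 1)}; count = 10.

For each of the 25 pairs (x, y) ∈ F_5², evaluate f(x, y) mod 5. Record the zeros.
  x = 0: [0↦2, 1↦2, 2↦3, 3↦3, 4↦0]  zeros at y ∈ {4}
  x = 1: [0↦2, 1↦4, 2↦4, 3↦0, 4↦0]  zeros at y ∈ {3, 4}
  x = 2: [0↦0, 1↦0, 2↦0, 3↦3, 4↦2]  zeros at y ∈ {0, 1, 2}
  x = 3: [0↦0, 1↦4, 2↦0, 3↦1, 4↦0]  zeros at y ∈ {0, 2, 4}
  x = 4: [0↦1, 1↦0, 2↦3, 3↦3, 4↦3]  zeros at y ∈ {1}
Collecting zeros: affine points = {(0, 4), (1, 3), (1, 4), (2, 0), (2, 1), (2, 2), (3, 0), (3, 2), (3, 4), (4, 1)}.
Total count |C(F_5)_aff| = 10.


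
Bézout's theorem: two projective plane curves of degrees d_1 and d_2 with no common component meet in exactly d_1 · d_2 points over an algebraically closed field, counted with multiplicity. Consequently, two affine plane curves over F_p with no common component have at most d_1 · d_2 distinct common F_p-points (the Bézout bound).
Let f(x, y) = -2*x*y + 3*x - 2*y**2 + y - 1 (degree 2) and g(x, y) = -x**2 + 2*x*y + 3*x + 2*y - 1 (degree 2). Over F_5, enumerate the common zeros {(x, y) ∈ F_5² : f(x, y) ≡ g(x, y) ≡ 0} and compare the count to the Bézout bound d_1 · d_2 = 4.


Common zeros: {(3, 2)}; count = 1; Bézout bound = 4.

deg(f) = 2, deg(g) = 2, so Bézout bound = 4.
Scan x ∈ F_5. For each x, list the y ∈ F_5 with f(x, y) ≡ 0 and those with g(x, y) ≡ 0 (mod 5); the common zeros in that column are the intersection.
  x = 0: f ≡ 0 at y ∈ ∅; g ≡ 0 at y ∈ {3}; common: ∅.
  x = 1: f ≡ 0 at y ∈ ∅; g ≡ 0 at y ∈ {1}; common: ∅.
  x = 2: f ≡ 0 at y ∈ {0, 1}; g ≡ 0 at y ∈ {4}; common: ∅.
  x = 3: f ≡ 0 at y ∈ {2, 3}; g ≡ 0 at y ∈ {2}; common: {2}.
  x = 4: f ≡ 0 at y ∈ ∅; g ≡ 0 at y ∈ {0, 1, 2, 3, 4}; common: ∅.
Collecting: common zeros = {(3, 2)}, so the count is 1.
Comparison with the Bézout bound: 1 ≤ 4 = deg(f)·deg(g), as expected for curves with no common component (the affine F_5-count falls short of the bound because intersections may lie at infinity, over extension fields, or carry multiplicity).


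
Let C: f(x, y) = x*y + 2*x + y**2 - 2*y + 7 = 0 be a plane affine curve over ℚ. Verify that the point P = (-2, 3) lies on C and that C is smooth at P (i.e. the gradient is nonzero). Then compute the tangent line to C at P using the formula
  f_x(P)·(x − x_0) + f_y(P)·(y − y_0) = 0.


Tangent line at P: 5*x + 2*y + 4 = 0.

Step 1: f(-2, 3) = 0, so P lies on C.
Step 2: partial derivatives
  f_x(x, y) = y + 2, f_y(x, y) = x + 2*y - 2.
  f_x(P) = 5, f_y(P) = 2 (gradient nonzero, so P is smooth).
Step 3: tangent line at P: 5·(x − -2) + 2·(y − 3) = 0.
Expanding: 5*x + 2*y + 4 = 0.


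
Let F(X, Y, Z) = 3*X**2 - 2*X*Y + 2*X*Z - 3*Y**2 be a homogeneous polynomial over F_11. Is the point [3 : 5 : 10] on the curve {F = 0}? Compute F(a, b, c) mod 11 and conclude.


F(3,5,10) ≡ 4 (mod 11); P is NOT on the curve.

Evaluate F(3, 5, 10) term-by-term (mod 11).
  3*X**2 ↦ 3·9·1·1 = 27
  -2*X*Y ↦ -2·3·5·1 = -30
  2*X*Z ↦ 2·3·1·10 = 60
  -3*Y**2 ↦ -3·1·25·1 = -75
Sum: F(3, 5, 10) = (27) + (-30) + (60) + (-75) = -18.
Reducing mod 11: -18 ≡ 4 (mod 11).
Since F(a, b, c) ≡ 4 ≠ 0 (mod 11), P does NOT lie on the curve.


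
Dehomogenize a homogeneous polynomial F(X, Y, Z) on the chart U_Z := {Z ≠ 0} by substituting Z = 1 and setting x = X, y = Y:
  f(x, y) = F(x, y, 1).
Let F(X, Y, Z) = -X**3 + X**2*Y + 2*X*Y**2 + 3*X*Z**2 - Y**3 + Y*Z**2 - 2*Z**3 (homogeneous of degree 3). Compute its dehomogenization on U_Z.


f(x, y) = -x**3 + x**2*y + 2*x*y**2 + 3*x - y**3 + y - 2

On U_Z we set Z = 1. Each monomial c·X^i·Y^j·Z^k in F becomes c·x^i·y^j·1^k = c·x^i·y^j.
Substituting Z = 1: F(X, Y, 1) = -x**3 + x**2*y + 2*x*y**2 + 3*x - y**3 + y - 2.
Note: deg(f) ≤ deg(F) = 3; strict inequality happens when F is divisible by Z (lost terms).


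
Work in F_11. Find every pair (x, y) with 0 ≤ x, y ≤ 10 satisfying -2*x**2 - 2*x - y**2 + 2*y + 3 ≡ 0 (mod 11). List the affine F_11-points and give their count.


Affine F_11-points: {(0, 3), (0, 10), (1, 1), (2, 6), (2, 7), (8, 6), (8, 7), (9, 1), (10, 3), (10, 10)}; count = 10.

For each of the 121 pairs (x, y) ∈ F_11², evaluate f(x, y) mod 11. Record the zeros.
  x = 0: [0↦3, 1↦4, 2↦3, 3↦0, 4↦6, 5↦10, 6↦1, 7↦1, 8↦10, 9↦6, 10↦0]  zeros at y ∈ {3, 10}
  x = 1: [0↦10, 1↦0, 2↦10, 3↦7, 4↦2, 5↦6, 6↦8, 7↦8, 8↦6, 9↦2, 10↦7]  zeros at y ∈ {1}
  x = 2: [0↦2, 1↦3, 2↦2, 3↦10, 4↦5, 5↦9, 6↦0, 7↦0, 8↦9, 9↦5, 10↦10]  zeros at y ∈ {6, 7}
  x = 3: [0↦1, 1↦2, 2↦1, 3↦9, 4↦4, 5↦8, 6↦10, 7↦10, 8↦8, 9↦4, 10↦9]  zeros at y ∈ ∅
  x = 4: [0↦7, 1↦8, 2↦7, 3↦4, 4↦10, 5↦3, 6↦5, 7↦5, 8↦3, 9↦10, 10↦4]  zeros at y ∈ ∅
  x = 5: [0↦9, 1↦10, 2↦9, 3↦6, 4↦1, 5↦5, 6↦7, 7↦7, 8↦5, 9↦1, 10↦6]  zeros at y ∈ ∅
  x = 6: [0↦7, 1↦8, 2↦7, 3↦4, 4↦10, 5↦3, 6↦5, 7↦5, 8↦3, 9↦10, 10↦4]  zeros at y ∈ ∅
  x = 7: [0↦1, 1↦2, 2↦1, 3↦9, 4↦4, 5↦8, 6↦10, 7↦10, 8↦8, 9↦4, 10↦9]  zeros at y ∈ ∅
  x = 8: [0↦2, 1↦3, 2↦2, 3↦10, 4↦5, 5↦9, 6↦0, 7↦0, 8↦9, 9↦5, 10↦10]  zeros at y ∈ {6, 7}
  x = 9: [0↦10, 1↦0, 2↦10, 3↦7, 4↦2, 5↦6, 6↦8, 7↦8, 8↦6, 9↦2, 10↦7]  zeros at y ∈ {1}
  x = 10: [0↦3, 1↦4, 2↦3, 3↦0, 4↦6, 5↦10, 6↦1, 7↦1, 8↦10, 9↦6, 10↦0]  zeros at y ∈ {3, 10}
Collecting zeros: affine points = {(0, 3), (0, 10), (1, 1), (2, 6), (2, 7), (8, 6), (8, 7), (9, 1), (10, 3), (10, 10)}.
Total count |C(F_11)_aff| = 10.


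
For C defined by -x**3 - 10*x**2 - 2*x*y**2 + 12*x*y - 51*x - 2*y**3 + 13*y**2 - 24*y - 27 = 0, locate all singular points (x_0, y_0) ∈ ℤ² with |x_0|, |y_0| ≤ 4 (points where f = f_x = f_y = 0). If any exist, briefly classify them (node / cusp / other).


Singular points: {(-3, 3)}; classification: node.

Compute partial derivatives:
  f_x = -3*x**2 - 20*x - 2*y**2 + 12*y - 51.
  f_y = -4*x*y + 12*x - 6*y**2 + 26*y - 24.
Scan x_0 ∈ {−4, ..., 4}. For each x_0, f_y(x_0, y) is a polynomial in y; find its integer roots y ∈ {−4, ..., 4}, then test f_x and f at those candidates.
  x = -4: f_y(-4, y) = -6*y**2 + 42*y - 72; vanishes at y ∈ {3, 4}. (-4, 3): f_x = -1 ≠ 0; (-4, 4): f_x = -3 ≠ 0.
  x = -3: f_y(-3, y) = -6*y**2 + 38*y - 60; vanishes at y ∈ {3}. (-3, 3): f_x = 0, f = 0 — SINGULAR.
  x = -2: f_y(-2, y) = -6*y**2 + 34*y - 48; vanishes at y ∈ {3}. (-2, 3): f_x = -5 ≠ 0.
  x = -1: f_y(-1, y) = -6*y**2 + 30*y - 36; vanishes at y ∈ {2, 3}. (-1, 2): f_x = -18 ≠ 0; (-1, 3): f_x = -16 ≠ 0.
  x = 0: f_y(0, y) = -6*y**2 + 26*y - 24; vanishes at y ∈ {3}. (0, 3): f_x = -33 ≠ 0.
  x = 1: f_y(1, y) = -6*y**2 + 22*y - 12; vanishes at y ∈ {3}. (1, 3): f_x = -56 ≠ 0.
  x = 2: f_y(2, y) = -6*y**2 + 18*y; vanishes at y ∈ {0, 3}. (2, 0): f_x = -103 ≠ 0; (2, 3): f_x = -85 ≠ 0.
  x = 3: f_y(3, y) = -6*y**2 + 14*y + 12; vanishes at y ∈ {3}. (3, 3): f_x = -120 ≠ 0.
  x = 4: f_y(4, y) = -6*y**2 + 10*y + 24; vanishes at y ∈ {3}. (4, 3): f_x = -161 ≠ 0.
Only singular point on the grid: (-3, 3).
Classify: substitute x = -3 + u, y = 3 + v and expand: f = -u**3 - u**2 - 2*u*v**2 - 2*v**3 + v**2.
No constant or linear terms (consistent with a singular point). Quadratic part: -u**2 + v**2. Cubic part: -u**3 - 2*u*v**2 - 2*v**3.
The quadratic part v**2 - u**2 = (v − u)(v + u) splits into two distinct linear factors, so there are two distinct tangent lines y − 3 = ±(x − -3) — this is a node (ordinary double point).
Classification: node.


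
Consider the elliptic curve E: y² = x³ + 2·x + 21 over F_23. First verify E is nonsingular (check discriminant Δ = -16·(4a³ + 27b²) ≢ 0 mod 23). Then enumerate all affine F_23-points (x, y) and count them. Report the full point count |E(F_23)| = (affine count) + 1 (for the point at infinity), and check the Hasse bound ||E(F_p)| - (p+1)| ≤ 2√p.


Affine points = {(1, 1), (1, 22), (3, 10), (3, 13), (4, 1), (4, 22), (5, 8), (5, 15), (9, 3), (9, 20), (10, 11), (10, 12), (12, 5), (12, 18), (13, 6), (13, 17), (16, 3), (16, 20), (17, 0), (18, 1), (18, 22), (19, 8), (19, 15), (21, 3), (21, 20), (22, 8), (22, 15)}; affine count = 27; |E(F_23)| = 28.

Discriminant check: Δ ∝ 4a³ + 27b² = 4·2³ + 27·21² = 4·8 + 27·441 ≡ 2 (mod 23). Nonzero ⇒ E is nonsingular.
For each x ∈ F_23, compute rhs = x³ + 2·x + 21 mod 23, then count y ∈ F_23 with y² ≡ rhs.
  x = 0: rhs = 21, matching y values: none (0 points).
  x = 1: rhs = 1, matching y values: 1, 22 (2 points).
  x = 2: rhs = 10, matching y values: none (0 points).
  x = 3: rhs = 8, matching y values: 10, 13 (2 points).
  x = 4: rhs = 1, matching y values: 1, 22 (2 points).
  x = 5: rhs = 18, matching y values: 8, 15 (2 points).
  x = 6: rhs = 19, matching y values: none (0 points).
  x = 7: rhs = 10, matching y values: none (0 points).
  x = 8: rhs = 20, matching y values: none (0 points).
  x = 9: rhs = 9, matching y values: 3, 20 (2 points).
  x = 10: rhs = 6, matching y values: 11, 12 (2 points).
  x = 11: rhs = 17, matching y values: none (0 points).
  x = 12: rhs = 2, matching y values: 5, 18 (2 points).
  x = 13: rhs = 13, matching y values: 6, 17 (2 points).
  x = 14: rhs = 10, matching y values: none (0 points).
  x = 15: rhs = 22, matching y values: none (0 points).
  x = 16: rhs = 9, matching y values: 3, 20 (2 points).
  x = 17: rhs = 0, matching y values: 0 (1 points).
  x = 18: rhs = 1, matching y values: 1, 22 (2 points).
  x = 19: rhs = 18, matching y values: 8, 15 (2 points).
  x = 20: rhs = 11, matching y values: none (0 points).
  x = 21: rhs = 9, matching y values: 3, 20 (2 points).
  x = 22: rhs = 18, matching y values: 8, 15 (2 points).
Total affine count: 27.
Full point count |E(F_23)| = 27 + 1 = 28.
Hasse bound: |28 − (23+1)| = |4| = 4 ≤ 2√23 ≈ 9.5917 ✓.


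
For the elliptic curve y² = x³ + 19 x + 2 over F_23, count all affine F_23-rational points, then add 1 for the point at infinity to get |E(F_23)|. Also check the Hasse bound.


Affine points = {(0, 5), (0, 18), (2, 5), (2, 18), (4, 2), (4, 21), (7, 8), (7, 15), (11, 1), (11, 22), (12, 7), (12, 16), (13, 10), (13, 13), (16, 3), (16, 20), (18, 9), (18, 14), (19, 0), (21, 5), (21, 18)}; affine count = 21; |E(F_23)| = 22.

Discriminant check: Δ ∝ 4a³ + 27b² = 4·19³ + 27·2² = 4·6859 + 27·4 ≡ 13 (mod 23). Nonzero ⇒ E is nonsingular.
For each x ∈ F_23, compute rhs = x³ + 19·x + 2 mod 23, then count y ∈ F_23 with y² ≡ rhs.
  x = 0: rhs = 2, matching y values: 5, 18 (2 points).
  x = 1: rhs = 22, matching y values: none (0 points).
  x = 2: rhs = 2, matching y values: 5, 18 (2 points).
  x = 3: rhs = 17, matching y values: none (0 points).
  x = 4: rhs = 4, matching y values: 2, 21 (2 points).
  x = 5: rhs = 15, matching y values: none (0 points).
  x = 6: rhs = 10, matching y values: none (0 points).
  x = 7: rhs = 18, matching y values: 8, 15 (2 points).
  x = 8: rhs = 22, matching y values: none (0 points).
  x = 9: rhs = 5, matching y values: none (0 points).
  x = 10: rhs = 19, matching y values: none (0 points).
  x = 11: rhs = 1, matching y values: 1, 22 (2 points).
  x = 12: rhs = 3, matching y values: 7, 16 (2 points).
  x = 13: rhs = 8, matching y values: 10, 13 (2 points).
  x = 14: rhs = 22, matching y values: none (0 points).
  x = 15: rhs = 5, matching y values: none (0 points).
  x = 16: rhs = 9, matching y values: 3, 20 (2 points).
  x = 17: rhs = 17, matching y values: none (0 points).
  x = 18: rhs = 12, matching y values: 9, 14 (2 points).
  x = 19: rhs = 0, matching y values: 0 (1 points).
  x = 20: rhs = 10, matching y values: none (0 points).
  x = 21: rhs = 2, matching y values: 5, 18 (2 points).
  x = 22: rhs = 5, matching y values: none (0 points).
Total affine count: 21.
Full point count |E(F_23)| = 21 + 1 = 22.
Hasse bound: |22 − (23+1)| = |-2| = 2 ≤ 2√23 ≈ 9.5917 ✓.


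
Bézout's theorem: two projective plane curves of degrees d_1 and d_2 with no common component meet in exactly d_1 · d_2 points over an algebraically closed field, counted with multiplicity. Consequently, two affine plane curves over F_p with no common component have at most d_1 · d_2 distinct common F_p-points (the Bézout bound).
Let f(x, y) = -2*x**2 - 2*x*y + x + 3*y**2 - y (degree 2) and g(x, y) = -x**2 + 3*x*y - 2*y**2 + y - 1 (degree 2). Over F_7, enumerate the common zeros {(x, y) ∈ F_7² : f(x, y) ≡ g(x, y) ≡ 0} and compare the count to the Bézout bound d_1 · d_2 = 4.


Common zeros: {(6, 4)}; count = 1; Bézout bound = 4.

deg(f) = 2, deg(g) = 2, so Bézout bound = 4.
Scan x ∈ F_7. For each x, list the y ∈ F_7 with f(x, y) ≡ 0 and those with g(x, y) ≡ 0 (mod 7); the common zeros in that column are the intersection.
  x = 0: f ≡ 0 at y ∈ {0, 5}; g ≡ 0 at y ∈ {2}; common: ∅.
  x = 1: f ≡ 0 at y ∈ {4}; g ≡ 0 at y ∈ {1}; common: ∅.
  x = 2: f ≡ 0 at y ∈ ∅; g ≡ 0 at y ∈ {1, 6}; common: ∅.
  x = 3: f ≡ 0 at y ∈ ∅; g ≡ 0 at y ∈ ∅; common: ∅.
  x = 4: f ≡ 0 at y ∈ {0, 3}; g ≡ 0 at y ∈ ∅; common: ∅.
  x = 5: f ≡ 0 at y ∈ ∅; g ≡ 0 at y ∈ ∅; common: ∅.
  x = 6: f ≡ 0 at y ∈ {4, 5}; g ≡ 0 at y ∈ {2, 4}; common: {4}.
Collecting: common zeros = {(6, 4)}, so the count is 1.
Comparison with the Bézout bound: 1 ≤ 4 = deg(f)·deg(g), as expected for curves with no common component (the affine F_7-count falls short of the bound because intersections may lie at infinity, over extension fields, or carry multiplicity).


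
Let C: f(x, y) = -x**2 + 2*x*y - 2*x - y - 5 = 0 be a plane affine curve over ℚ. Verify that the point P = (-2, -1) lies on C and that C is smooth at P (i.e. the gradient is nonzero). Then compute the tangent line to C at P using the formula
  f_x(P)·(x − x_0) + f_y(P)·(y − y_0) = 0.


Tangent line at P: -5*y - 5 = 0.

Step 1: f(-2, -1) = 0, so P lies on C.
Step 2: partial derivatives
  f_x(x, y) = -2*x + 2*y - 2, f_y(x, y) = 2*x - 1.
  f_x(P) = 0, f_y(P) = -5 (gradient nonzero, so P is smooth).
Step 3: tangent line at P: 0·(x − -2) + -5·(y − -1) = 0.
Expanding: -5*y - 5 = 0.


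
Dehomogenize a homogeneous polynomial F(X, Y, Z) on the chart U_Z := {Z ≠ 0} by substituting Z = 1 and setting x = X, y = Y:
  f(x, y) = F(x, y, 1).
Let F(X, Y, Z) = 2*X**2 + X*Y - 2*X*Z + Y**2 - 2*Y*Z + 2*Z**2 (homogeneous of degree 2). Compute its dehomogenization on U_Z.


f(x, y) = 2*x**2 + x*y - 2*x + y**2 - 2*y + 2

On U_Z we set Z = 1. Each monomial c·X^i·Y^j·Z^k in F becomes c·x^i·y^j·1^k = c·x^i·y^j.
Substituting Z = 1: F(X, Y, 1) = 2*x**2 + x*y - 2*x + y**2 - 2*y + 2.
Note: deg(f) ≤ deg(F) = 2; strict inequality happens when F is divisible by Z (lost terms).


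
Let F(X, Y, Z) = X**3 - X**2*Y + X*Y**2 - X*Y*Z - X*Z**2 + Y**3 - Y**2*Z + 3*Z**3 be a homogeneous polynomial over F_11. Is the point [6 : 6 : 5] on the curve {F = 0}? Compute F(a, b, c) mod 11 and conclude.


F(6,6,5) ≡ 0 (mod 11); P is on the curve.

Evaluate F(6, 6, 5) term-by-term (mod 11).
  X**3 ↦ 1·216·1·1 = 216
  -X**2*Y ↦ -1·36·6·1 = -216
  X*Y**2 ↦ 1·6·36·1 = 216
  -X*Y*Z ↦ -1·6·6·5 = -180
  -X*Z**2 ↦ -1·6·1·25 = -150
  Y**3 ↦ 1·1·216·1 = 216
  -Y**2*Z ↦ -1·1·36·5 = -180
  3*Z**3 ↦ 3·1·1·125 = 375
Sum: F(6, 6, 5) = (216) + (-216) + (216) + (-180) + (-150) + (216) + (-180) + (375) = 297.
Reducing mod 11: 297 ≡ 0 (mod 11).
Since F(a, b, c) ≡ 0 (mod 11), P lies on the curve.


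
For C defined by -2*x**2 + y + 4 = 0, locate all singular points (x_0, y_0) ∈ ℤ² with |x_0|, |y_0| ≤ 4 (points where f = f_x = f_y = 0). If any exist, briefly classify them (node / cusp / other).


No singular points in the scanned grid; C is smooth there.

Compute partial derivatives:
  f_x = -4*x.
  f_y = 1.
f_y = 1 is a nonzero constant, so f_y never vanishes: no point (x, y) can satisfy f = f_x = f_y = 0. In particular no (x, y) ∈ {−4, ..., 4}² is singular; the curve is smooth.


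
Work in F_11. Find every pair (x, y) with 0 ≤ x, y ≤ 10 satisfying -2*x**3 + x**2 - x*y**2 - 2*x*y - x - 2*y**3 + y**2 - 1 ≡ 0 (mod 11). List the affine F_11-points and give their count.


Affine F_11-points: {(0, 7), (2, 1), (4, 8), (4, 10), (5, 0), (8, 2), (8, 5), (8, 6), (9, 10), (10, 5)}; count = 10.

For each of the 121 pairs (x, y) ∈ F_11², evaluate f(x, y) mod 11. Record the zeros.
  x = 0: [0↦10, 1↦9, 2↦9, 3↦9, 4↦8, 5↦5, 6↦10, 7↦0, 8↦7, 9↦8, 10↦2]  zeros at y ∈ {7}
  x = 1: [0↦8, 1↦4, 2↦10, 3↦3, 4↦4, 5↦1, 6↦4, 7↦1, 8↦2, 9↦6, 10↦1]  zeros at y ∈ ∅
  x = 2: [0↦7, 1↦0, 2↦1, 3↦9, 4↦1, 5↦9, 6↦10, 7↦3, 8↦9, 9↦5, 10↦1]  zeros at y ∈ {1}
  x = 3: [0↦6, 1↦7, 2↦3, 3↦4, 4↦9, 5↦6, 6↦5, 7↦5, 8↦5, 9↦4, 10↦1]  zeros at y ∈ ∅
  x = 4: [0↦4, 1↦2, 2↦4, 3↦9, 4↦5, 5↦2, 6↦10, 7↦6, 8↦0, 9↦2, 10↦0]  zeros at y ∈ {8, 10}
  x = 5: [0↦0, 1↦6, 2↦3, 3↦1, 4↦10, 5↦7, 6↦2, 7↦5, 8↦4, 9↦9, 10↦8]  zeros at y ∈ {0}
  x = 6: [0↦4, 1↦7, 2↦10, 3↦1, 4↦1, 5↦9, 6↦2, 7↦1, 8↦5, 9↦2, 10↦2]  zeros at y ∈ ∅
  x = 7: [0↦4, 1↦4, 2↦2, 3↦8, 4↦10, 5↦7, 6↦9, 7↦4, 8↦2, 9↦2, 10↦3]  zeros at y ∈ ∅
  x = 8: [0↦10, 1↦7, 2↦0, 3↦10, 4↦3, 5↦0, 6↦0, 7↦2, 8↦5, 9↦8, 10↦10]  zeros at y ∈ {2, 5, 6}
  x = 9: [0↦10, 1↦4, 2↦3, 3↦6, 4↦1, 5↦9, 6↦7, 7↦5, 8↦2, 9↦8, 10↦0]  zeros at y ∈ {10}
  x = 10: [0↦3, 1↦5, 2↦10, 3↦6, 4↦3, 5↦0, 6↦7, 7↦1, 8↦3, 9↦1, 10↦5]  zeros at y ∈ {5}
Collecting zeros: affine points = {(0, 7), (2, 1), (4, 8), (4, 10), (5, 0), (8, 2), (8, 5), (8, 6), (9, 10), (10, 5)}.
Total count |C(F_11)_aff| = 10.


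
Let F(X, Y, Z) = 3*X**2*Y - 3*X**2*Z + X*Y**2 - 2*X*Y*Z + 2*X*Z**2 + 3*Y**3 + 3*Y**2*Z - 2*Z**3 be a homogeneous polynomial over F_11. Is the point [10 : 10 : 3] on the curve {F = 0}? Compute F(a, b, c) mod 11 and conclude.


F(10,10,3) ≡ 3 (mod 11); P is NOT on the curve.

Evaluate F(10, 10, 3) term-by-term (mod 11).
  3*X**2*Y ↦ 3·100·10·1 = 3000
  -3*X**2*Z ↦ -3·100·1·3 = -900
  X*Y**2 ↦ 1·10·100·1 = 1000
  -2*X*Y*Z ↦ -2·10·10·3 = -600
  2*X*Z**2 ↦ 2·10·1·9 = 180
  3*Y**3 ↦ 3·1·1000·1 = 3000
  3*Y**2*Z ↦ 3·1·100·3 = 900
  -2*Z**3 ↦ -2·1·1·27 = -54
Sum: F(10, 10, 3) = (3000) + (-900) + (1000) + (-600) + (180) + (3000) + (900) + (-54) = 6526.
Reducing mod 11: 6526 ≡ 3 (mod 11).
Since F(a, b, c) ≡ 3 ≠ 0 (mod 11), P does NOT lie on the curve.


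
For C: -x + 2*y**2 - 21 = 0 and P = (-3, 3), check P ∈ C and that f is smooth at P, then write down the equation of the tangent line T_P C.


Tangent line at P: -x + 12*y - 39 = 0.

Step 1: f(-3, 3) = 0, so P lies on C.
Step 2: partial derivatives
  f_x(x, y) = -1, f_y(x, y) = 4*y.
  f_x(P) = -1, f_y(P) = 12 (gradient nonzero, so P is smooth).
Step 3: tangent line at P: -1·(x − -3) + 12·(y − 3) = 0.
Expanding: -x + 12*y - 39 = 0.


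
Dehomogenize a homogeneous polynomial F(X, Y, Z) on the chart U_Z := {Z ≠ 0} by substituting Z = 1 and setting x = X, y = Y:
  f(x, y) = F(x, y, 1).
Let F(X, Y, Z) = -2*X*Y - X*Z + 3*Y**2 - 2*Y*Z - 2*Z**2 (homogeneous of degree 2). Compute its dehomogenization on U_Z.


f(x, y) = -2*x*y - x + 3*y**2 - 2*y - 2

On U_Z we set Z = 1. Each monomial c·X^i·Y^j·Z^k in F becomes c·x^i·y^j·1^k = c·x^i·y^j.
Substituting Z = 1: F(X, Y, 1) = -2*x*y - x + 3*y**2 - 2*y - 2.
Note: deg(f) ≤ deg(F) = 2; strict inequality happens when F is divisible by Z (lost terms).


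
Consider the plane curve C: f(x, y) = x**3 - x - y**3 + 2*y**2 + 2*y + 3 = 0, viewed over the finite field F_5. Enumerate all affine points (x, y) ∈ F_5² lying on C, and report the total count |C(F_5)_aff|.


Affine F_5-points: {(0, 3), (1, 3), (2, 4), (3, 1), (4, 3)}; count = 5.

For each of the 25 pairs (x, y) ∈ F_5², evaluate f(x, y) mod 5. Record the zeros.
  x = 0: [0↦3, 1↦1, 2↦2, 3↦0, 4↦4]  zeros at y ∈ {3}
  x = 1: [0↦3, 1↦1, 2↦2, 3↦0, 4↦4]  zeros at y ∈ {3}
  x = 2: [0↦4, 1↦2, 2↦3, 3↦1, 4↦0]  zeros at y ∈ {4}
  x = 3: [0↦2, 1↦0, 2↦1, 3↦4, 4↦3]  zeros at y ∈ {1}
  x = 4: [0↦3, 1↦1, 2↦2, 3↦0, 4↦4]  zeros at y ∈ {3}
Collecting zeros: affine points = {(0, 3), (1, 3), (2, 4), (3, 1), (4, 3)}.
Total count |C(F_5)_aff| = 5.


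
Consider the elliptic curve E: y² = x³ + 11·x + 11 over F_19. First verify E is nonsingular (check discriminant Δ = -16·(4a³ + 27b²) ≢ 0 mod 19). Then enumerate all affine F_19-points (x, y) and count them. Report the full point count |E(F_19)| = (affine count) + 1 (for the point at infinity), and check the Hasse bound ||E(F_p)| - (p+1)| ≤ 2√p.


Affine points = {(0, 7), (0, 12), (1, 2), (1, 17), (4, 9), (4, 10), (5, 1), (5, 18), (10, 0), (11, 0), (12, 3), (12, 16), (15, 6), (15, 13), (17, 0)}; affine count = 15; |E(F_19)| = 16.

Discriminant check: Δ ∝ 4a³ + 27b² = 4·11³ + 27·11² = 4·1331 + 27·121 ≡ 3 (mod 19). Nonzero ⇒ E is nonsingular.
For each x ∈ F_19, compute rhs = x³ + 11·x + 11 mod 19, then count y ∈ F_19 with y² ≡ rhs.
  x = 0: rhs = 11, matching y values: 7, 12 (2 points).
  x = 1: rhs = 4, matching y values: 2, 17 (2 points).
  x = 2: rhs = 3, matching y values: none (0 points).
  x = 3: rhs = 14, matching y values: none (0 points).
  x = 4: rhs = 5, matching y values: 9, 10 (2 points).
  x = 5: rhs = 1, matching y values: 1, 18 (2 points).
  x = 6: rhs = 8, matching y values: none (0 points).
  x = 7: rhs = 13, matching y values: none (0 points).
  x = 8: rhs = 3, matching y values: none (0 points).
  x = 9: rhs = 3, matching y values: none (0 points).
  x = 10: rhs = 0, matching y values: 0 (1 points).
  x = 11: rhs = 0, matching y values: 0 (1 points).
  x = 12: rhs = 9, matching y values: 3, 16 (2 points).
  x = 13: rhs = 14, matching y values: none (0 points).
  x = 14: rhs = 2, matching y values: none (0 points).
  x = 15: rhs = 17, matching y values: 6, 13 (2 points).
  x = 16: rhs = 8, matching y values: none (0 points).
  x = 17: rhs = 0, matching y values: 0 (1 points).
  x = 18: rhs = 18, matching y values: none (0 points).
Total affine count: 15.
Full point count |E(F_19)| = 15 + 1 = 16.
Hasse bound: |16 − (19+1)| = |-4| = 4 ≤ 2√19 ≈ 8.7178 ✓.


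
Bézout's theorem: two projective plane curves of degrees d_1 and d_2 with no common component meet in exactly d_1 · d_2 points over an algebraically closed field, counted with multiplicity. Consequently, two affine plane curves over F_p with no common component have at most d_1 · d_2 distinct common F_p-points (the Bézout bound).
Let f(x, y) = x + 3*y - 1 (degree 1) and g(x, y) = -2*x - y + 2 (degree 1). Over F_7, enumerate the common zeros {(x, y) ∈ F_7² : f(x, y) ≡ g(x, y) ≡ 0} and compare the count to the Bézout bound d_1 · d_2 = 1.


Common zeros: {(1, 0)}; count = 1; Bézout bound = 1.

deg(f) = 1, deg(g) = 1, so Bézout bound = 1.
Scan x ∈ F_7. For each x, list the y ∈ F_7 with f(x, y) ≡ 0 and those with g(x, y) ≡ 0 (mod 7); the common zeros in that column are the intersection.
  x = 0: f ≡ 0 at y ∈ {5}; g ≡ 0 at y ∈ {2}; common: ∅.
  x = 1: f ≡ 0 at y ∈ {0}; g ≡ 0 at y ∈ {0}; common: {0}.
  x = 2: f ≡ 0 at y ∈ {2}; g ≡ 0 at y ∈ {5}; common: ∅.
  x = 3: f ≡ 0 at y ∈ {4}; g ≡ 0 at y ∈ {3}; common: ∅.
  x = 4: f ≡ 0 at y ∈ {6}; g ≡ 0 at y ∈ {1}; common: ∅.
  x = 5: f ≡ 0 at y ∈ {1}; g ≡ 0 at y ∈ {6}; common: ∅.
  x = 6: f ≡ 0 at y ∈ {3}; g ≡ 0 at y ∈ {4}; common: ∅.
Collecting: common zeros = {(1, 0)}, so the count is 1.
Comparison with the Bézout bound: 1 ≤ 1 = deg(f)·deg(g), as expected for curves with no common component (the bound is attained).


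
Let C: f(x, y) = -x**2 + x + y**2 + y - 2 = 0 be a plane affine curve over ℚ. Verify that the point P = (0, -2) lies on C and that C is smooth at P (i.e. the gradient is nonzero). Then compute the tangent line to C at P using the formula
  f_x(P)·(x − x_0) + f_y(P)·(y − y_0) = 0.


Tangent line at P: x - 3*y - 6 = 0.

Step 1: f(0, -2) = 0, so P lies on C.
Step 2: partial derivatives
  f_x(x, y) = 1 - 2*x, f_y(x, y) = 2*y + 1.
  f_x(P) = 1, f_y(P) = -3 (gradient nonzero, so P is smooth).
Step 3: tangent line at P: 1·(x − 0) + -3·(y − -2) = 0.
Expanding: x - 3*y - 6 = 0.


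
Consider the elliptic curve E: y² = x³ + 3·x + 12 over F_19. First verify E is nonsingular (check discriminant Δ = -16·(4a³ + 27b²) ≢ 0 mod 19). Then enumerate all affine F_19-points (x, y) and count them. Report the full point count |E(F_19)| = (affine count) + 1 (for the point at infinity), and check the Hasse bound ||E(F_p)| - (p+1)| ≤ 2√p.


Affine points = {(1, 4), (1, 15), (2, 8), (2, 11), (5, 0), (8, 4), (8, 15), (10, 4), (10, 15), (12, 3), (12, 16), (13, 5), (13, 14), (14, 9), (14, 10), (17, 6), (17, 13)}; affine count = 17; |E(F_19)| = 18.

Discriminant check: Δ ∝ 4a³ + 27b² = 4·3³ + 27·12² = 4·27 + 27·144 ≡ 6 (mod 19). Nonzero ⇒ E is nonsingular.
For each x ∈ F_19, compute rhs = x³ + 3·x + 12 mod 19, then count y ∈ F_19 with y² ≡ rhs.
  x = 0: rhs = 12, matching y values: none (0 points).
  x = 1: rhs = 16, matching y values: 4, 15 (2 points).
  x = 2: rhs = 7, matching y values: 8, 11 (2 points).
  x = 3: rhs = 10, matching y values: none (0 points).
  x = 4: rhs = 12, matching y values: none (0 points).
  x = 5: rhs = 0, matching y values: 0 (1 points).
  x = 6: rhs = 18, matching y values: none (0 points).
  x = 7: rhs = 15, matching y values: none (0 points).
  x = 8: rhs = 16, matching y values: 4, 15 (2 points).
  x = 9: rhs = 8, matching y values: none (0 points).
  x = 10: rhs = 16, matching y values: 4, 15 (2 points).
  x = 11: rhs = 8, matching y values: none (0 points).
  x = 12: rhs = 9, matching y values: 3, 16 (2 points).
  x = 13: rhs = 6, matching y values: 5, 14 (2 points).
  x = 14: rhs = 5, matching y values: 9, 10 (2 points).
  x = 15: rhs = 12, matching y values: none (0 points).
  x = 16: rhs = 14, matching y values: none (0 points).
  x = 17: rhs = 17, matching y values: 6, 13 (2 points).
  x = 18: rhs = 8, matching y values: none (0 points).
Total affine count: 17.
Full point count |E(F_19)| = 17 + 1 = 18.
Hasse bound: |18 − (19+1)| = |-2| = 2 ≤ 2√19 ≈ 8.7178 ✓.


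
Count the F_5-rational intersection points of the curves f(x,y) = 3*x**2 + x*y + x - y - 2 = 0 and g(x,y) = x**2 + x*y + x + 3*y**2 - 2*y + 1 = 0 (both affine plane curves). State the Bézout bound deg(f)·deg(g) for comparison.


Common zeros: ∅; count = 0; Bézout bound = 4.

deg(f) = 2, deg(g) = 2, so Bézout bound = 4.
Scan x ∈ F_5. For each x, list the y ∈ F_5 with f(x, y) ≡ 0 and those with g(x, y) ≡ 0 (mod 5); the common zeros in that column are the intersection.
  x = 0: f ≡ 0 at y ∈ {3}; g ≡ 0 at y ∈ ∅; common: ∅.
  x = 1: f ≡ 0 at y ∈ ∅; g ≡ 0 at y ∈ {1}; common: ∅.
  x = 2: f ≡ 0 at y ∈ {3}; g ≡ 0 at y ∈ {1, 4}; common: ∅.
  x = 3: f ≡ 0 at y ∈ {1}; g ≡ 0 at y ∈ {4}; common: ∅.
  x = 4: f ≡ 0 at y ∈ {0}; g ≡ 0 at y ∈ ∅; common: ∅.
Collecting: common zeros = ∅, so the count is 0.
Comparison with the Bézout bound: 0 ≤ 4 = deg(f)·deg(g), as expected for curves with no common component (the affine F_5-count falls short of the bound because intersections may lie at infinity, over extension fields, or carry multiplicity).


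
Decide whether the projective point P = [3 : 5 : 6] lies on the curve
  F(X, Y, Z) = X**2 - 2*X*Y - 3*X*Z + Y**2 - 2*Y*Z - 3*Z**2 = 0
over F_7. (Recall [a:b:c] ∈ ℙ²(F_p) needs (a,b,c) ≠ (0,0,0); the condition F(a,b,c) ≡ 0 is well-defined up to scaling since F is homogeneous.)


F(3,5,6) ≡ 6 (mod 7); P is NOT on the curve.

Evaluate F(3, 5, 6) term-by-term (mod 7).
  X**2 ↦ 1·9·1·1 = 9
  -2*X*Y ↦ -2·3·5·1 = -30
  -3*X*Z ↦ -3·3·1·6 = -54
  Y**2 ↦ 1·1·25·1 = 25
  -2*Y*Z ↦ -2·1·5·6 = -60
  -3*Z**2 ↦ -3·1·1·36 = -108
Sum: F(3, 5, 6) = (9) + (-30) + (-54) + (25) + (-60) + (-108) = -218.
Reducing mod 7: -218 ≡ 6 (mod 7).
Since F(a, b, c) ≡ 6 ≠ 0 (mod 7), P does NOT lie on the curve.


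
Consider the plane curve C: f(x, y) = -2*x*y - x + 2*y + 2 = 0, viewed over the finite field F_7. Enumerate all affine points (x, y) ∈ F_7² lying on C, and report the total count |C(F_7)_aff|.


Affine F_7-points: {(0, 6), (2, 0), (3, 5), (4, 2), (5, 4), (6, 1)}; count = 6.

For each of the 49 pairs (x, y) ∈ F_7², evaluate f(x, y) mod 7. Record the zeros.
  x = 0: [0↦2, 1↦4, 2↦6, 3↦1, 4↦3, 5↦5, 6↦0]  zeros at y ∈ {6}
  x = 1: [0↦1, 1↦1, 2↦1, 3↦1, 4↦1, 5↦1, 6↦1]  zeros at y ∈ ∅
  x = 2: [0↦0, 1↦5, 2↦3, 3↦1, 4↦6, 5↦4, 6↦2]  zeros at y ∈ {0}
  x = 3: [0↦6, 1↦2, 2↦5, 3↦1, 4↦4, 5↦0, 6↦3]  zeros at y ∈ {5}
  x = 4: [0↦5, 1↦6, 2↦0, 3↦1, 4↦2, 5↦3, 6↦4]  zeros at y ∈ {2}
  x = 5: [0↦4, 1↦3, 2↦2, 3↦1, 4↦0, 5↦6, 6↦5]  zeros at y ∈ {4}
  x = 6: [0↦3, 1↦0, 2↦4, 3↦1, 4↦5, 5↦2, 6↦6]  zeros at y ∈ {1}
Collecting zeros: affine points = {(0, 6), (2, 0), (3, 5), (4, 2), (5, 4), (6, 1)}.
Total count |C(F_7)_aff| = 6.


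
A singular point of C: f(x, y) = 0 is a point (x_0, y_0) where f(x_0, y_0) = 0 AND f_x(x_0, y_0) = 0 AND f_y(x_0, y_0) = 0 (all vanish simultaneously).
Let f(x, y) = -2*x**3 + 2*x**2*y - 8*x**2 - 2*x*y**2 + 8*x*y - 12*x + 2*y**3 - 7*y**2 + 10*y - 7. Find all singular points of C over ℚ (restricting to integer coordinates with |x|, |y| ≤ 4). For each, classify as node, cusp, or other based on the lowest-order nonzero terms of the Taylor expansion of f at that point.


Singular points: {(-1, 1)}; classification: cusp.

Compute partial derivatives:
  f_x = -6*x**2 + 4*x*y - 16*x - 2*y**2 + 8*y - 12.
  f_y = 2*x**2 - 4*x*y + 8*x + 6*y**2 - 14*y + 10.
Scan x_0 ∈ {−4, ..., 4}. For each x_0, f_y(x_0, y) is a polynomial in y; find its integer roots y ∈ {−4, ..., 4}, then test f_x and f at those candidates.
  x = -4: f_y(-4, y) = 6*y**2 + 2*y + 10; no integer root y with |y| ≤ 4.
  x = -3: f_y(-3, y) = 6*y**2 - 2*y + 4; no integer root y with |y| ≤ 4.
  x = -2: f_y(-2, y) = 6*y**2 - 6*y + 2; no integer root y with |y| ≤ 4.
  x = -1: f_y(-1, y) = 6*y**2 - 10*y + 4; vanishes at y ∈ {1}. (-1, 1): f_x = 0, f = 0 — SINGULAR.
  x = 0: f_y(0, y) = 6*y**2 - 14*y + 10; no integer root y with |y| ≤ 4.
  x = 1: f_y(1, y) = 6*y**2 - 18*y + 20; no integer root y with |y| ≤ 4.
  x = 2: f_y(2, y) = 6*y**2 - 22*y + 34; no integer root y with |y| ≤ 4.
  x = 3: f_y(3, y) = 6*y**2 - 26*y + 52; no integer root y with |y| ≤ 4.
  x = 4: f_y(4, y) = 6*y**2 - 30*y + 74; no integer root y with |y| ≤ 4.
Only singular point on the grid: (-1, 1).
Classify: substitute x = -1 + u, y = 1 + v and expand: f = -2*u**3 + 2*u**2*v - 2*u*v**2 + 2*v**3 + v**2.
No constant or linear terms (consistent with a singular point). Quadratic part: v**2. Cubic part: -2*u**3 + 2*u**2*v - 2*u*v**2 + 2*v**3.
The quadratic part v**2 is a perfect square, so there is a single (double) tangent line v = 0, i.e. y = 1. Restricting the cubic part to that line (v = 0) leaves -2*u**3 ≠ 0, so f is not divisible by v and the branch is v² ≈ 2*u**3 to lowest order — this is a cusp.
Classification: cusp.


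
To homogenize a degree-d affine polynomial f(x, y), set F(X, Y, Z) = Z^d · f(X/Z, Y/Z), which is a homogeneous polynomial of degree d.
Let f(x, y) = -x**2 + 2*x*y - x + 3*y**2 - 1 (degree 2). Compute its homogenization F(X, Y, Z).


F(X, Y, Z) = -X**2 + 2*X*Y - X*Z + 3*Y**2 - Z**2

deg(f) = 2.
Substitute x = X/Z, y = Y/Z into f, then multiply by Z^2.
  monomial -1·x^2·y^0 ↦ -1·X^2·Y^0·Z^0.
  monomial 2·x^1·y^1 ↦ 2·X^1·Y^1·Z^0.
  monomial -1·x^1·y^0 ↦ -1·X^1·Y^0·Z^1.
  monomial 3·x^0·y^2 ↦ 3·X^0·Y^2·Z^0.
  monomial -1·x^0·y^0 ↦ -1·X^0·Y^0·Z^2.
Collecting: F(X, Y, Z) = -X**2 + 2*X*Y - X*Z + 3*Y**2 - Z**2.


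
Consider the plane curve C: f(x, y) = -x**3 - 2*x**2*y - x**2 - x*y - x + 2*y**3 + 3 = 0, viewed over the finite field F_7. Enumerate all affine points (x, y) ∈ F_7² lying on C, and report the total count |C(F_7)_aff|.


Affine F_7-points: {(1, 0), (2, 4), (2, 5)}; count = 3.

For each of the 49 pairs (x, y) ∈ F_7², evaluate f(x, y) mod 7. Record the zeros.
  x = 0: [0↦3, 1↦5, 2↦5, 3↦1, 4↦5, 5↦1, 6↦1]  zeros at y ∈ ∅
  x = 1: [0↦0, 1↦6, 2↦3, 3↦3, 4↦4, 5↦4, 6↦1]  zeros at y ∈ {0}
  x = 2: [0↦3, 1↦2, 2↦6, 3↦6, 4↦0, 5↦0, 6↦4]  zeros at y ∈ {4, 5}
  x = 3: [0↦6, 1↦1, 2↦1, 3↦4, 4↦1, 5↦4, 6↦4]  zeros at y ∈ ∅
  x = 4: [0↦3, 1↦4, 2↦3, 3↦5, 4↦1, 5↦3, 6↦2]  zeros at y ∈ ∅
  x = 5: [0↦2, 1↦5, 2↦6, 3↦3, 4↦1, 5↦5, 6↦6]  zeros at y ∈ ∅
  x = 6: [0↦4, 1↦5, 2↦4, 3↦6, 4↦2, 5↦4, 6↦3]  zeros at y ∈ ∅
Collecting zeros: affine points = {(1, 0), (2, 4), (2, 5)}.
Total count |C(F_7)_aff| = 3.


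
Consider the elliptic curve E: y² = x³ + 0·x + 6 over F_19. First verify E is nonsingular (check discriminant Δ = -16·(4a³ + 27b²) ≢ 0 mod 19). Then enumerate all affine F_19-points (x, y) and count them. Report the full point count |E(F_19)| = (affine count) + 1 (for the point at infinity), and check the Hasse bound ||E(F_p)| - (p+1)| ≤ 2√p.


Affine points = {(0, 5), (0, 14), (1, 8), (1, 11), (5, 6), (5, 13), (7, 8), (7, 11), (8, 9), (8, 10), (11, 8), (11, 11), (12, 9), (12, 10), (16, 6), (16, 13), (17, 6), (17, 13), (18, 9), (18, 10)}; affine count = 20; |E(F_19)| = 21.

Discriminant check: Δ ∝ 4a³ + 27b² = 4·0³ + 27·6² = 4·0 + 27·36 ≡ 3 (mod 19). Nonzero ⇒ E is nonsingular.
For each x ∈ F_19, compute rhs = x³ + 0·x + 6 mod 19, then count y ∈ F_19 with y² ≡ rhs.
  x = 0: rhs = 6, matching y values: 5, 14 (2 points).
  x = 1: rhs = 7, matching y values: 8, 11 (2 points).
  x = 2: rhs = 14, matching y values: none (0 points).
  x = 3: rhs = 14, matching y values: none (0 points).
  x = 4: rhs = 13, matching y values: none (0 points).
  x = 5: rhs = 17, matching y values: 6, 13 (2 points).
  x = 6: rhs = 13, matching y values: none (0 points).
  x = 7: rhs = 7, matching y values: 8, 11 (2 points).
  x = 8: rhs = 5, matching y values: 9, 10 (2 points).
  x = 9: rhs = 13, matching y values: none (0 points).
  x = 10: rhs = 18, matching y values: none (0 points).
  x = 11: rhs = 7, matching y values: 8, 11 (2 points).
  x = 12: rhs = 5, matching y values: 9, 10 (2 points).
  x = 13: rhs = 18, matching y values: none (0 points).
  x = 14: rhs = 14, matching y values: none (0 points).
  x = 15: rhs = 18, matching y values: none (0 points).
  x = 16: rhs = 17, matching y values: 6, 13 (2 points).
  x = 17: rhs = 17, matching y values: 6, 13 (2 points).
  x = 18: rhs = 5, matching y values: 9, 10 (2 points).
Total affine count: 20.
Full point count |E(F_19)| = 20 + 1 = 21.
Hasse bound: |21 − (19+1)| = |1| = 1 ≤ 2√19 ≈ 8.7178 ✓.


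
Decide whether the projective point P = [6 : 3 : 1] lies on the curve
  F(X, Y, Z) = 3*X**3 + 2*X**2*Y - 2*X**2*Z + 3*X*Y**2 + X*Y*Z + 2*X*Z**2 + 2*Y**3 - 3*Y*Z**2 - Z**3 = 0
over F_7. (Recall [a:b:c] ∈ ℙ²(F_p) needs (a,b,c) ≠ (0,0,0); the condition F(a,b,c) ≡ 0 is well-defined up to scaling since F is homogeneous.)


F(6,3,1) ≡ 6 (mod 7); P is NOT on the curve.

Evaluate F(6, 3, 1) term-by-term (mod 7).
  3*X**3 ↦ 3·216·1·1 = 648
  2*X**2*Y ↦ 2·36·3·1 = 216
  -2*X**2*Z ↦ -2·36·1·1 = -72
  3*X*Y**2 ↦ 3·6·9·1 = 162
  X*Y*Z ↦ 1·6·3·1 = 18
  2*X*Z**2 ↦ 2·6·1·1 = 12
  2*Y**3 ↦ 2·1·27·1 = 54
  -3*Y*Z**2 ↦ -3·1·3·1 = -9
  -Z**3 ↦ -1·1·1·1 = -1
Sum: F(6, 3, 1) = (648) + (216) + (-72) + (162) + (18) + (12) + (54) + (-9) + (-1) = 1028.
Reducing mod 7: 1028 ≡ 6 (mod 7).
Since F(a, b, c) ≡ 6 ≠ 0 (mod 7), P does NOT lie on the curve.


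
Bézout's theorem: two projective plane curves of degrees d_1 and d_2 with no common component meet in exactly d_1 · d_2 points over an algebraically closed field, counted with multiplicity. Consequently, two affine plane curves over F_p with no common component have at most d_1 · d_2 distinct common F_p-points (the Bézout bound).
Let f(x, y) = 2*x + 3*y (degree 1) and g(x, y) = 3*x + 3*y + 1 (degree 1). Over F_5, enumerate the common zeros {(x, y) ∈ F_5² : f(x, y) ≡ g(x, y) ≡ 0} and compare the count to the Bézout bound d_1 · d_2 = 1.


Common zeros: {(4, 4)}; count = 1; Bézout bound = 1.

deg(f) = 1, deg(g) = 1, so Bézout bound = 1.
Scan x ∈ F_5. For each x, list the y ∈ F_5 with f(x, y) ≡ 0 and those with g(x, y) ≡ 0 (mod 5); the common zeros in that column are the intersection.
  x = 0: f ≡ 0 at y ∈ {0}; g ≡ 0 at y ∈ {3}; common: ∅.
  x = 1: f ≡ 0 at y ∈ {1}; g ≡ 0 at y ∈ {2}; common: ∅.
  x = 2: f ≡ 0 at y ∈ {2}; g ≡ 0 at y ∈ {1}; common: ∅.
  x = 3: f ≡ 0 at y ∈ {3}; g ≡ 0 at y ∈ {0}; common: ∅.
  x = 4: f ≡ 0 at y ∈ {4}; g ≡ 0 at y ∈ {4}; common: {4}.
Collecting: common zeros = {(4, 4)}, so the count is 1.
Comparison with the Bézout bound: 1 ≤ 1 = deg(f)·deg(g), as expected for curves with no common component (the bound is attained).


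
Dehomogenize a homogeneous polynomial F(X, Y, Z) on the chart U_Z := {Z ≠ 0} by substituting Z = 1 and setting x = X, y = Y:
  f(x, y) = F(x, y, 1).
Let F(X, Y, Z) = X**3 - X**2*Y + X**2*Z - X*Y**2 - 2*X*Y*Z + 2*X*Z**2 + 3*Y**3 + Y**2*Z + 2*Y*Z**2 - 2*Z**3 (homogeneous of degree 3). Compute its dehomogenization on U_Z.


f(x, y) = x**3 - x**2*y + x**2 - x*y**2 - 2*x*y + 2*x + 3*y**3 + y**2 + 2*y - 2

On U_Z we set Z = 1. Each monomial c·X^i·Y^j·Z^k in F becomes c·x^i·y^j·1^k = c·x^i·y^j.
Substituting Z = 1: F(X, Y, 1) = x**3 - x**2*y + x**2 - x*y**2 - 2*x*y + 2*x + 3*y**3 + y**2 + 2*y - 2.
Note: deg(f) ≤ deg(F) = 3; strict inequality happens when F is divisible by Z (lost terms).


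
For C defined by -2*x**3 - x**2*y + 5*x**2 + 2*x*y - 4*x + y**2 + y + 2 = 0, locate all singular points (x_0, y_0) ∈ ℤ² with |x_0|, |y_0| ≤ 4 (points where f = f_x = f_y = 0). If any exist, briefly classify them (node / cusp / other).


Singular points: {(1, -1)}; classification: cusp.

Compute partial derivatives:
  f_x = -6*x**2 - 2*x*y + 10*x + 2*y - 4.
  f_y = -x**2 + 2*x + 2*y + 1.
Scan x_0 ∈ {−4, ..., 4}. For each x_0, f_y(x_0, y) is a polynomial in y; find its integer roots y ∈ {−4, ..., 4}, then test f_x and f at those candidates.
  x = -4: f_y(-4, y) = 2*y - 23; no integer root y with |y| ≤ 4.
  x = -3: f_y(-3, y) = 2*y - 14; no integer root y with |y| ≤ 4.
  x = -2: f_y(-2, y) = 2*y - 7; no integer root y with |y| ≤ 4.
  x = -1: f_y(-1, y) = 2*y - 2; vanishes at y ∈ {1}. (-1, 1): f_x = -16 ≠ 0.
  x = 0: f_y(0, y) = 2*y + 1; no integer root y with |y| ≤ 4.
  x = 1: f_y(1, y) = 2*y + 2; vanishes at y ∈ {-1}. (1, -1): f_x = 0, f = 0 — SINGULAR.
  x = 2: f_y(2, y) = 2*y + 1; no integer root y with |y| ≤ 4.
  x = 3: f_y(3, y) = 2*y - 2; vanishes at y ∈ {1}. (3, 1): f_x = -32 ≠ 0.
  x = 4: f_y(4, y) = 2*y - 7; no integer root y with |y| ≤ 4.
Only singular point on the grid: (1, -1).
Classify: substitute x = 1 + u, y = -1 + v and expand: f = -2*u**3 - u**2*v + v**2.
No constant or linear terms (consistent with a singular point). Quadratic part: v**2. Cubic part: -2*u**3 - u**2*v.
The quadratic part v**2 is a perfect square, so there is a single (double) tangent line v = 0, i.e. y = -1. Restricting the cubic part to that line (v = 0) leaves -2*u**3 ≠ 0, so f is not divisible by v and the branch is v² ≈ 2*u**3 to lowest order — this is a cusp.
Classification: cusp.
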